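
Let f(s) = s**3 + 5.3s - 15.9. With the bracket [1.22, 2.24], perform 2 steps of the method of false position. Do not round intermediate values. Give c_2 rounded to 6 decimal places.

f(1.220000) = -7.618152, f(2.240000) = 7.211424
step 1: c = 1.743988, f(c) = -1.352539 < 0 → new bracket [1.743988, 2.240000]
step 2: c = 1.822325, f(c) = -0.189979 < 0 → new bracket [1.822325, 2.240000]

1.822325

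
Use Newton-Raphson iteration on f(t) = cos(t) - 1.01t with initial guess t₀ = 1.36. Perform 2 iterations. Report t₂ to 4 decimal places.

f'(t) = -sin(t) - 1.01
t_0 = 1.360000: f = -1.164361, f' = -1.987865 → t_1 = 1.360000 - (-1.164361)/(-1.987865) = 0.774265
t_1 = 0.774265: f = -0.067073, f' = -1.709191 → t_2 = 0.774265 - (-0.067073)/(-1.709191) = 0.735023

0.7350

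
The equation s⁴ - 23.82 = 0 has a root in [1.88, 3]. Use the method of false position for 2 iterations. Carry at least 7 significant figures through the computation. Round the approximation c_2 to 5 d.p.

f(1.880000) = -11.328017, f(3.000000) = 57.180000
step 1: c = 2.065196, f(c) = -5.629497 < 0 → new bracket [2.065196, 3.000000]
step 2: c = 2.148980, f(c) = -2.493002 < 0 → new bracket [2.148980, 3.000000]

2.14898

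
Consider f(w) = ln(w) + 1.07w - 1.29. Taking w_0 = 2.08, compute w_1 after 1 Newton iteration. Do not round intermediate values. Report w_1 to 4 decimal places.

1.0044

Newton update: w ← w − f(w)/f'(w).
f'(w) = 1/w + 1.07
w_0 = 2.080000: f = 1.667968, f' = 1.550769 → w_1 = 2.080000 - (1.667968)/(1.550769) = 1.004425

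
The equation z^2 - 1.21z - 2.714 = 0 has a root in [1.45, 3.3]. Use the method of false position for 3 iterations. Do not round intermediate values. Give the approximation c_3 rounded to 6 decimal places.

2.348459

False-position update: c = (a·f(b) − b·f(a))/(f(b) − f(a)); replace the endpoint whose sign matches f(c).
f(1.450000) = -2.366000, f(3.300000) = 4.183000
step 1: c = 2.118362, f(c) = -0.789762 < 0 → new bracket [2.118362, 3.300000]
step 2: c = 2.306026, f(c) = -0.186534 < 0 → new bracket [2.306026, 3.300000]
step 3: c = 2.348459, f(c) = -0.040376 < 0 → new bracket [2.348459, 3.300000]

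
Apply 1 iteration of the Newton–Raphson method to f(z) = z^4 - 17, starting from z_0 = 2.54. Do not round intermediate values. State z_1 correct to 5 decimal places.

2.16435

Newton update: z ← z − f(z)/f'(z).
f'(z) = 4z^3
z_0 = 2.540000: f = 24.623143, f' = 65.548256 → z_1 = 2.540000 - (24.623143)/(65.548256) = 2.164351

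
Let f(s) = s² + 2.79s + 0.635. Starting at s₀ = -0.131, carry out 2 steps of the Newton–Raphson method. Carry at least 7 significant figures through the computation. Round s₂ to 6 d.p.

-0.249986

f'(s) = 2s + 2.79
s_0 = -0.131000: f = 0.286671, f' = 2.528000 → s_1 = -0.131000 - (0.286671)/(2.528000) = -0.244398
s_1 = -0.244398: f = 0.012859, f' = 2.301203 → s_2 = -0.244398 - (0.012859)/(2.301203) = -0.249986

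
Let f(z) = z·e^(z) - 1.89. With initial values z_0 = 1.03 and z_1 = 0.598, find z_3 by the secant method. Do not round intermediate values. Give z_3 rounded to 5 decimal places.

Secant update: z_(k+1) = z_k − f(z_k)·(z_k − z_(k-1))/(f(z_k) − f(z_(k-1))).
f(z_0) = 0.995098, f(z_1) = -0.802550
z_2 = 0.598000 - (-0.802550)·(0.598000 - 1.030000)/(-0.802550 - (0.995098)) = 0.790864; f(z_2) = -0.145907
z_3 = 0.790864 - (-0.145907)·(0.790864 - 0.598000)/(-0.145907 - (-0.802550)) = 0.833719; f(z_3) = 0.029106

0.83372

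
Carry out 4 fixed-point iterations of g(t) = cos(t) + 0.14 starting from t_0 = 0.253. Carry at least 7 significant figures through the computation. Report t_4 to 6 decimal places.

0.702829

t_1 = g(0.253000) = 1.108166
t_2 = g(1.108166) = 0.586304
t_3 = g(0.586304) = 0.972992
t_4 = g(0.972992) = 0.702829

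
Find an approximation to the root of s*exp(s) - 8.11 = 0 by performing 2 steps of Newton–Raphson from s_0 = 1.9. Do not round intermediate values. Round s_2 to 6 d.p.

1.615845

Newton update: s ← s − f(s)/f'(s).
f'(s) = (s+1)*exp(s)
s_0 = 1.900000: f = 4.593199, f' = 19.389094 → s_1 = 1.900000 - (4.593199)/(19.389094) = 1.663104
s_1 = 1.663104: f = 0.663973, f' = 14.049634 → s_2 = 1.663104 - (0.663973)/(14.049634) = 1.615845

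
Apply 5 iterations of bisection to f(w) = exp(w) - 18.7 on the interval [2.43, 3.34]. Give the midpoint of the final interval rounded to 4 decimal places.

f(2.430000) = -7.341118, f(3.340000) = 9.519127 (opposite signs)
step 1: m = 2.885000, f(m) = -0.796432 < 0 → root in [2.885000, 3.340000]
step 2: m = 3.112500, f(m) = 3.777167 > 0 → root in [2.885000, 3.112500]
step 3: m = 2.998750, f(m) = 1.360446 > 0 → root in [2.885000, 2.998750]
step 4: m = 2.941875, f(m) = 0.251347 > 0 → root in [2.885000, 2.941875]
step 5: m = 2.913437, f(m) = -0.279991 < 0 → root in [2.913437, 2.941875]
Midpoint of [2.913437, 2.941875] = 2.927656

2.9277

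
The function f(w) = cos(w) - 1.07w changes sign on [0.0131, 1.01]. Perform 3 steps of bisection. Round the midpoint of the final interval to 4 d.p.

0.6985

f(0.013100) = 0.985897, f(1.010000) = -0.548839 (opposite signs)
step 1: m = 0.511550, f(m) = 0.324628 > 0 → root in [0.511550, 1.010000]
step 2: m = 0.760775, f(m) = -0.089727 < 0 → root in [0.511550, 0.760775]
step 3: m = 0.636162, f(m) = 0.123688 > 0 → root in [0.636162, 0.760775]
Midpoint of [0.636162, 0.760775] = 0.698469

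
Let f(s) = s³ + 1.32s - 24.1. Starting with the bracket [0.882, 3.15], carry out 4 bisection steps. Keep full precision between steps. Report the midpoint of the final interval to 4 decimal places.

f(0.882000) = -22.249631, f(3.150000) = 11.313875 (opposite signs)
step 1: m = 2.016000, f(m) = -13.245340 < 0 → root in [2.016000, 3.150000]
step 2: m = 2.583000, f(m) = -3.456951 < 0 → root in [2.583000, 3.150000]
step 3: m = 2.866500, f(m) = 3.237301 > 0 → root in [2.583000, 2.866500]
step 4: m = 2.724750, f(m) = -0.274071 < 0 → root in [2.724750, 2.866500]
Midpoint of [2.724750, 2.866500] = 2.795625

2.7956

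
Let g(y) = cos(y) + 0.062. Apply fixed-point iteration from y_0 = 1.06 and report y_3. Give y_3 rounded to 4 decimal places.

0.6725

y_1 = g(1.060000) = 0.550872
y_2 = g(0.550872) = 0.914068
y_3 = g(0.914068) = 0.672529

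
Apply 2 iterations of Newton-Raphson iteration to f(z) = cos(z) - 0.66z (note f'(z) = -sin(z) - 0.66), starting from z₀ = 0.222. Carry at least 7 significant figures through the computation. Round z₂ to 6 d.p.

0.927943

Newton update: z ← z − f(z)/f'(z).
z_0 = 0.222000: f = 0.828939, f' = -0.880181 → z_1 = 0.222000 - (0.828939)/(-0.880181) = 1.163782
z_1 = 1.163782: f = -0.372228, f' = -1.578307 → z_2 = 1.163782 - (-0.372228)/(-1.578307) = 0.927943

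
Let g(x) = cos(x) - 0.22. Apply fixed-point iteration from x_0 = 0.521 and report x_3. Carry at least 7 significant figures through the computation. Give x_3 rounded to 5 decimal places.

0.61772

x_1 = g(0.521000) = 0.647322
x_2 = g(0.647322) = 0.577702
x_3 = g(0.577702) = 0.617720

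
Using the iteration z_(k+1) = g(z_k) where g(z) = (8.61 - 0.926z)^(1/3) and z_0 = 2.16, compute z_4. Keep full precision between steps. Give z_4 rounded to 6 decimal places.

z_1 = g(2.160000) = 1.876709
z_2 = g(1.876709) = 1.901215
z_3 = g(1.901215) = 1.899120
z_4 = g(1.899120) = 1.899299

1.899299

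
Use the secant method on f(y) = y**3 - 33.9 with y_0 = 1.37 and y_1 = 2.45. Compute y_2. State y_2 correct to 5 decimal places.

4.15826

Secant update: y_(k+1) = y_k − f(y_k)·(y_k − y_(k-1))/(f(y_k) − f(y_(k-1))).
f(y_0) = -31.328647, f(y_1) = -19.193875
y_2 = 2.450000 - (-19.193875)·(2.450000 - 1.370000)/(-19.193875 - (-31.328647)) = 4.158263; f(y_2) = 38.001167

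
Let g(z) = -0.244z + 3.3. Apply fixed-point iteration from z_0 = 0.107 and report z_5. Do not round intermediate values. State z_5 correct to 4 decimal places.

2.6549

z_1 = g(0.107000) = 3.273892
z_2 = g(3.273892) = 2.501170
z_3 = g(2.501170) = 2.689714
z_4 = g(2.689714) = 2.643710
z_5 = g(2.643710) = 2.654935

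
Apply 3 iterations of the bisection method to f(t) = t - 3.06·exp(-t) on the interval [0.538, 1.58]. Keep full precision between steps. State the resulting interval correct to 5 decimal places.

f(0.538000) = -1.248780, f(1.580000) = 0.949716 (opposite signs)
step 1: m = 1.059000, f(m) = -0.002215 < 0 → root in [1.059000, 1.580000]
step 2: m = 1.319500, f(m) = 0.501657 > 0 → root in [1.059000, 1.319500]
step 3: m = 1.189250, f(m) = 0.257634 > 0 → root in [1.059000, 1.189250]

[1.05900, 1.18925]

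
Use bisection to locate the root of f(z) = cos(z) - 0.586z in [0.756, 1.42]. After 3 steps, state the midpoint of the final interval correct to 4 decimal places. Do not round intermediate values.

0.9635

f(0.756000) = 0.284570, f(1.420000) = -0.681895 (opposite signs)
step 1: m = 1.088000, f(m) = -0.173310 < 0 → root in [0.756000, 1.088000]
step 2: m = 0.922000, f(m) = 0.063936 > 0 → root in [0.922000, 1.088000]
step 3: m = 1.005000, f(m) = -0.052842 < 0 → root in [0.922000, 1.005000]
Midpoint of [0.922000, 1.005000] = 0.963500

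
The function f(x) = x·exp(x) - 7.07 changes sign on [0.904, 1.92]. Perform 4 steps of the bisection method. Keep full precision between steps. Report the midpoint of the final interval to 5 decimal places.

1.50725

f(0.904000) = -4.837607, f(1.920000) = 6.026240 (opposite signs)
step 1: m = 1.412000, f(m) = -1.274932 < 0 → root in [1.412000, 1.920000]
step 2: m = 1.666000, f(m) = 1.744742 > 0 → root in [1.412000, 1.666000]
step 3: m = 1.539000, f(m) = 0.101629 > 0 → root in [1.412000, 1.539000]
step 4: m = 1.475500, f(m) = -0.617311 < 0 → root in [1.475500, 1.539000]
Midpoint of [1.475500, 1.539000] = 1.507250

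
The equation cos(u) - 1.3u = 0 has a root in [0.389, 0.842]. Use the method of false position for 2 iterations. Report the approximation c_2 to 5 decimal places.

0.62371

f(0.389000) = 0.419589, f(0.842000) = -0.428628
step 1: c = 0.613086, f(c) = 0.020864 > 0 → new bracket [0.613086, 0.842000]
step 2: c = 0.623712, f(c) = 0.000891 > 0 → new bracket [0.623712, 0.842000]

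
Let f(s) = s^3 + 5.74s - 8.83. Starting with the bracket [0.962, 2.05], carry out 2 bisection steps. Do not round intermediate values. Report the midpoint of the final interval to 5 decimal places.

1.09800

f(0.962000) = -2.417843, f(2.050000) = 11.552125 (opposite signs)
step 1: m = 1.506000, f(m) = 3.230102 > 0 → root in [0.962000, 1.506000]
step 2: m = 1.234000, f(m) = 0.132241 > 0 → root in [0.962000, 1.234000]
Midpoint of [0.962000, 1.234000] = 1.098000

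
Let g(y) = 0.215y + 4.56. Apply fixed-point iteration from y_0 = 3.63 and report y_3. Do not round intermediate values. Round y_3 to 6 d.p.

5.787262

y_1 = g(3.630000) = 5.340450
y_2 = g(5.340450) = 5.708197
y_3 = g(5.708197) = 5.787262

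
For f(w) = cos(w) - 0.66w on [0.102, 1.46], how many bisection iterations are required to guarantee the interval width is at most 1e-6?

Initial width b − a = 1.46 − 0.102 = 1.358000.
After n steps the width is (b−a)/2^n; need (b−a)/2^n ≤ 1e-6.
So n ≥ log₂(1.358000/1e-6) = log₂(1358000.0000) ≈ 20.3731.
Hence n = 21.

21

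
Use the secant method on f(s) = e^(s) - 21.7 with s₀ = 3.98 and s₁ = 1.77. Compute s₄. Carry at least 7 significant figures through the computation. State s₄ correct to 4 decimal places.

f(s_0) = 31.817034, f(s_1) = -15.829147
s_2 = 1.770000 - (-15.829147)·(1.770000 - 3.980000)/(-15.829147 - (31.817034)) = 2.504212; f(s_2) = -9.466081
s_3 = 2.504212 - (-9.466081)·(2.504212 - 1.770000)/(-9.466081 - (-15.829147)) = 3.596471; f(s_3) = 14.769306
s_4 = 3.596471 - (14.769306)·(3.596471 - 2.504212)/(14.769306 - (-9.466081)) = 2.930837; f(s_4) = -2.956692

2.9308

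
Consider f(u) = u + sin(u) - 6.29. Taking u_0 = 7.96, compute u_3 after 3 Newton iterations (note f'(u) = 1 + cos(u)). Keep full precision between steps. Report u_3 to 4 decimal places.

Newton update: u ← u − f(u)/f'(u).
u_0 = 7.960000: f = 2.664385, f' = 0.894180 → u_1 = 7.960000 - (2.664385)/(0.894180) = 4.980304
u_1 = 4.980304: f = -2.274021, f' = 1.264721 → u_2 = 4.980304 - (-2.274021)/(1.264721) = 6.778346
u_2 = 6.778346: f = 0.963518, f' = 1.879893 → u_3 = 6.778346 - (0.963518)/(1.879893) = 6.265807

6.2658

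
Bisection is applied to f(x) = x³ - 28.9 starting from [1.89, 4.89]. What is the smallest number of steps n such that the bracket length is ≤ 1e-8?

29

Initial width b − a = 4.89 − 1.89 = 3.000000.
After n steps the width is (b−a)/2^n; need (b−a)/2^n ≤ 1e-8.
So n ≥ log₂(3.000000/1e-8) = log₂(300000000.0000) ≈ 28.1604.
Hence n = 29.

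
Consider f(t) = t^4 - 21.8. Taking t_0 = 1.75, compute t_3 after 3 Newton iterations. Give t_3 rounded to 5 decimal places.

f'(t) = 4t^3
t_0 = 1.750000: f = -12.421094, f' = 21.437500 → t_1 = 1.750000 - (-12.421094)/(21.437500) = 2.329410
t_1 = 2.329410: f = 7.643095, f' = 50.558896 → t_2 = 2.329410 - (7.643095)/(50.558896) = 2.178238
t_2 = 2.178238: f = 0.712355, f' = 41.340497 → t_3 = 2.178238 - (0.712355)/(41.340497) = 2.161006

2.16101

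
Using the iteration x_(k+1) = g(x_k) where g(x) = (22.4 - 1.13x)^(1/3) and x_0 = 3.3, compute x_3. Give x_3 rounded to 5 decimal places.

2.68531

x_1 = g(3.300000) = 2.652910
x_2 = g(2.652910) = 2.687099
x_3 = g(2.687099) = 2.685315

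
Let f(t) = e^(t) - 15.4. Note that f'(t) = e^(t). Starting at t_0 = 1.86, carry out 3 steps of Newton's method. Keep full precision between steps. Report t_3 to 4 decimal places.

2.7408

t_0 = 1.860000: f = -8.976263, f' = 6.423737 → t_1 = 1.860000 - (-8.976263)/(6.423737) = 3.257359
t_1 = 3.257359: f = 10.580818, f' = 25.980818 → t_2 = 3.257359 - (10.580818)/(25.980818) = 2.850104
t_2 = 2.850104: f = 1.889571, f' = 17.289571 → t_3 = 2.850104 - (1.889571)/(17.289571) = 2.740814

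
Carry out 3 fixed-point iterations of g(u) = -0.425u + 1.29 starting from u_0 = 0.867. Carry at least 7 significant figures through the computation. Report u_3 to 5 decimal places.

u_1 = g(0.867000) = 0.921525
u_2 = g(0.921525) = 0.898352
u_3 = g(0.898352) = 0.908200

0.90820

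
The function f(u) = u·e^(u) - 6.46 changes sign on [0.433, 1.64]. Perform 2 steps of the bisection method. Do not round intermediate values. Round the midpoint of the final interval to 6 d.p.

1.489125

f(0.433000) = -5.792368, f(1.640000) = 1.994478 (opposite signs)
step 1: m = 1.036500, f(m) = -3.537762 < 0 → root in [1.036500, 1.640000]
step 2: m = 1.338250, f(m) = -1.358101 < 0 → root in [1.338250, 1.640000]
Midpoint of [1.338250, 1.640000] = 1.489125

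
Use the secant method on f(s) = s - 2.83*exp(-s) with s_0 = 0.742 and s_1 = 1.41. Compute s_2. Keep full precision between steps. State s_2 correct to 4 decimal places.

Secant update: s_(k+1) = s_k − f(s_k)·(s_k − s_(k-1))/(f(s_k) − f(s_(k-1))).
f(s_0) = -0.605535, f(s_1) = 0.719075
s_2 = 1.410000 - (0.719075)·(1.410000 - 0.742000)/(0.719075 - (-0.605535)) = 1.047371; f(s_2) = 0.054440

1.0474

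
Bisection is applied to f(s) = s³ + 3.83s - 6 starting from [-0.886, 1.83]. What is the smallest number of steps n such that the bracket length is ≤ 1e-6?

Initial width b − a = 1.83 − -0.886 = 2.716000.
After n steps the width is (b−a)/2^n; need (b−a)/2^n ≤ 1e-6.
So n ≥ log₂(2.716000/1e-6) = log₂(2716000.0000) ≈ 21.3731.
Hence n = 22.

22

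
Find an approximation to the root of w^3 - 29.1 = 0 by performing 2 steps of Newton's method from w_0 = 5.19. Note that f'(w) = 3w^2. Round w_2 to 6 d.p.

3.211432

Newton update: w ← w − f(w)/f'(w).
w_0 = 5.190000: f = 110.698359, f' = 80.808300 → w_1 = 5.190000 - (110.698359)/(80.808300) = 3.820112
w_1 = 3.820112: f = 26.647850, f' = 43.779756 → w_2 = 3.820112 - (26.647850)/(43.779756) = 3.211432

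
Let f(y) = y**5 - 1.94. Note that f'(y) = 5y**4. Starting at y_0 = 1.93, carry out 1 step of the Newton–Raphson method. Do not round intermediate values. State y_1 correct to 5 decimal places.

1.57196

y_0 = 1.930000: f = 24.838518, f' = 69.374400 → y_1 = 1.930000 - (24.838518)/(69.374400) = 1.571964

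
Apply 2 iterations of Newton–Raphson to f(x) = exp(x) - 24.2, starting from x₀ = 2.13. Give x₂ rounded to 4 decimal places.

f'(x) = exp(x)
x_0 = 2.130000: f = -15.785133, f' = 8.414867 → x_1 = 2.130000 - (-15.785133)/(8.414867) = 4.005863
x_1 = 4.005863: f = 30.719172, f' = 54.919172 → x_2 = 4.005863 - (30.719172)/(54.919172) = 3.446510

3.4465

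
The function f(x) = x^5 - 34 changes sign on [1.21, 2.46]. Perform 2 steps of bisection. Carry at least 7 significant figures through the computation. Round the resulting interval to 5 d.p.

[1.83500, 2.14750]

f(1.210000) = -31.406258, f(2.460000) = 56.089782 (opposite signs)
step 1: m = 1.835000, f(m) = -13.194395 < 0 → root in [1.835000, 2.460000]
step 2: m = 2.147500, f(m) = 11.673665 > 0 → root in [1.835000, 2.147500]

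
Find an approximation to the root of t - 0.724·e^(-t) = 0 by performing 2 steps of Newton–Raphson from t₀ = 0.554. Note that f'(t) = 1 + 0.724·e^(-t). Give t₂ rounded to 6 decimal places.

t_0 = 0.554000: f = 0.137956, f' = 1.416044 → t_1 = 0.554000 - (0.137956)/(1.416044) = 0.456577
t_1 = 0.456577: f = -0.002040, f' = 1.458617 → t_2 = 0.456577 - (-0.002040)/(1.458617) = 0.457975

0.457975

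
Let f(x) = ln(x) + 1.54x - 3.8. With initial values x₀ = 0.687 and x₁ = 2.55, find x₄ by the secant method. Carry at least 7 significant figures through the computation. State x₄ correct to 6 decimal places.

f(x_0) = -3.117441, f(x_1) = 1.063093
x_2 = 2.550000 - (1.063093)·(2.550000 - 0.687000)/(1.063093 - (-3.117441)) = 2.076246; f(x_2) = 0.127981
x_3 = 2.076246 - (0.127981)·(2.076246 - 2.550000)/(0.127981 - (1.063093)) = 2.011408; f(x_3) = -0.003597
x_4 = 2.011408 - (-0.003597)·(2.011408 - 2.076246)/(-0.003597 - (0.127981)) = 2.013180; f(x_4) = 0.000014

2.013180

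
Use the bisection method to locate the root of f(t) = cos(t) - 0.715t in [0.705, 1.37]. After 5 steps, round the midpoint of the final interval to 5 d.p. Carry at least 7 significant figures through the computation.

f(0.705000) = 0.257537, f(1.370000) = -0.780100 (opposite signs)
step 1: m = 1.037500, f(m) = -0.233438 < 0 → root in [0.705000, 1.037500]
step 2: m = 0.871250, f(m) = 0.020927 > 0 → root in [0.871250, 1.037500]
step 3: m = 0.954375, f(m) = -0.104259 < 0 → root in [0.871250, 0.954375]
step 4: m = 0.912813, f(m) = -0.041138 < 0 → root in [0.871250, 0.912813]
step 5: m = 0.892031, f(m) = -0.009970 < 0 → root in [0.871250, 0.892031]
Midpoint of [0.871250, 0.892031] = 0.881641

0.88164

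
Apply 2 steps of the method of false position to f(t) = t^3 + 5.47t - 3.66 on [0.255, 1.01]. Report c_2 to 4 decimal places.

0.6200

f(0.255000) = -2.248569, f(1.010000) = 2.895001
step 1: c = 0.585057, f(c) = -0.259480 < 0 → new bracket [0.585057, 1.010000]
step 2: c = 0.620012, f(c) = -0.030196 < 0 → new bracket [0.620012, 1.010000]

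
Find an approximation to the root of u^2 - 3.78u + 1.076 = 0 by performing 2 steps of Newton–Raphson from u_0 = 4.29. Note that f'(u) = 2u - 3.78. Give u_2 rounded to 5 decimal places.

u_0 = 4.290000: f = 3.263900, f' = 4.800000 → u_1 = 4.290000 - (3.263900)/(4.800000) = 3.610021
u_1 = 3.610021: f = 0.462372, f' = 3.440042 → u_2 = 3.610021 - (0.462372)/(3.440042) = 3.475612

3.47561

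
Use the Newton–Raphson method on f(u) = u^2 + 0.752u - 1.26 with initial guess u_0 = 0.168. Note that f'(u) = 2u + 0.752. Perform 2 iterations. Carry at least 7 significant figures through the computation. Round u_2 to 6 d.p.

0.853165

u_0 = 0.168000: f = -1.105440, f' = 1.088000 → u_1 = 0.168000 - (-1.105440)/(1.088000) = 1.184029
u_1 = 1.184029: f = 1.032316, f' = 3.120059 → u_2 = 1.184029 - (1.032316)/(3.120059) = 0.853165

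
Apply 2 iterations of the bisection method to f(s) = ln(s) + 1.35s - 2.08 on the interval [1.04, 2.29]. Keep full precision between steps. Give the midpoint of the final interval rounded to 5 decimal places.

f(1.040000) = -0.636779, f(2.290000) = 1.840052 (opposite signs)
step 1: m = 1.665000, f(m) = 0.677575 > 0 → root in [1.040000, 1.665000]
step 2: m = 1.352500, f(m) = 0.047830 > 0 → root in [1.040000, 1.352500]
Midpoint of [1.040000, 1.352500] = 1.196250

1.19625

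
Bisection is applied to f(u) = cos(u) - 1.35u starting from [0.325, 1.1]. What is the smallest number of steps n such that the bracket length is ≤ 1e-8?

27

Initial width b − a = 1.1 − 0.325 = 0.775000.
After n steps the width is (b−a)/2^n; need (b−a)/2^n ≤ 1e-8.
So n ≥ log₂(0.775000/1e-8) = log₂(77500000.0000) ≈ 26.2077.
Hence n = 27.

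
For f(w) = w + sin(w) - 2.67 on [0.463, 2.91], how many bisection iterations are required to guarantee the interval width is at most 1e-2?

8

Initial width b − a = 2.91 − 0.463 = 2.447000.
After n steps the width is (b−a)/2^n; need (b−a)/2^n ≤ 1e-2.
So n ≥ log₂(2.447000/1e-2) = log₂(244.7000) ≈ 7.9349.
Hence n = 8.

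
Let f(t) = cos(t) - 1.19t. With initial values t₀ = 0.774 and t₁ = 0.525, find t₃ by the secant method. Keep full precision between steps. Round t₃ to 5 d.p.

0.66265

f(t_0) = -0.205940, f(t_1) = 0.240574
t_2 = 0.525000 - (0.240574)·(0.525000 - 0.774000)/(0.240574 - (-0.205940)) = 0.659157; f(t_2) = 0.006112
t_3 = 0.659157 - (0.006112)·(0.659157 - 0.525000)/(0.006112 - (0.240574)) = 0.662654; f(t_3) = -0.000196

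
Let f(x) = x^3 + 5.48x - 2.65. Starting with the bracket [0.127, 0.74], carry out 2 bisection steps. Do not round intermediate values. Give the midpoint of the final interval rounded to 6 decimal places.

0.510125

f(0.127000) = -1.951992, f(0.740000) = 1.810424 (opposite signs)
step 1: m = 0.433500, f(m) = -0.192956 < 0 → root in [0.433500, 0.740000]
step 2: m = 0.586750, f(m) = 0.767394 > 0 → root in [0.433500, 0.586750]
Midpoint of [0.433500, 0.586750] = 0.510125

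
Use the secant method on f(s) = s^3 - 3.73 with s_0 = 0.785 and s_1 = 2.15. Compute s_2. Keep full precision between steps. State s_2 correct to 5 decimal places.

1.25367

f(s_0) = -3.246263, f(s_1) = 6.208375
s_2 = 2.150000 - (6.208375)·(2.150000 - 0.785000)/(6.208375 - (-3.246263)) = 1.253675; f(s_2) = -1.759599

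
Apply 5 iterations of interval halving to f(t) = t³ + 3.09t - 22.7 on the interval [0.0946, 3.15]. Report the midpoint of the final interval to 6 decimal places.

2.433891

f(0.094600) = -22.406839, f(3.150000) = 18.289375 (opposite signs)
step 1: m = 1.622300, f(m) = -13.417431 < 0 → root in [1.622300, 3.150000]
step 2: m = 2.386150, f(m) = -1.740746 < 0 → root in [2.386150, 3.150000]
step 3: m = 2.768075, f(m) = 7.063005 > 0 → root in [2.386150, 2.768075]
step 4: m = 2.577112, f(m) = 2.379193 > 0 → root in [2.386150, 2.577112]
step 5: m = 2.481631, f(m) = 0.251351 > 0 → root in [2.386150, 2.481631]
Midpoint of [2.386150, 2.481631] = 2.433891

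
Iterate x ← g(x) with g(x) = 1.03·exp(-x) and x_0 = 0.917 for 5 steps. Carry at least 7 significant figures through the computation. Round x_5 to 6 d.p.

0.558529

x_1 = g(0.917000) = 0.411708
x_2 = g(0.411708) = 0.682393
x_3 = g(0.682393) = 0.520568
x_4 = g(0.520568) = 0.612008
x_5 = g(0.612008) = 0.558529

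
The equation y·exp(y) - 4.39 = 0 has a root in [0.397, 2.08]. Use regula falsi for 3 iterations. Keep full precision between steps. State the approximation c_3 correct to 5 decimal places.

1.14079

f(0.397000) = -3.799520, f(2.080000) = 12.259295
step 1: c = 0.795198, f(c) = -2.628731 < 0 → new bracket [0.795198, 2.080000]
step 2: c = 1.022052, f(c) = -1.549831 < 0 → new bracket [1.022052, 2.080000]
step 3: c = 1.140788, f(c) = -0.820211 < 0 → new bracket [1.140788, 2.080000]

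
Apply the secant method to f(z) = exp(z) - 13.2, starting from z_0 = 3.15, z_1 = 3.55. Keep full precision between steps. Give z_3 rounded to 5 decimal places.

2.66626

f(z_0) = 10.136065, f(z_1) = 21.613317
z_2 = 3.550000 - (21.613317)·(3.550000 - 3.150000)/(21.613317 - (10.136065)) = 2.796742; f(z_2) = 3.191165
z_3 = 2.796742 - (3.191165)·(2.796742 - 3.550000)/(3.191165 - (21.613317)) = 2.666260; f(z_3) = 1.186064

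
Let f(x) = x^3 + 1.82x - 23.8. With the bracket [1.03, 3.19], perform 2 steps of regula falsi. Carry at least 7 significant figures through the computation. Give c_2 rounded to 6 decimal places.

f(1.030000) = -20.832673, f(3.190000) = 14.467559
step 1: c = 2.304739, f(c) = -7.363016 < 0 → new bracket [2.304739, 3.190000]
step 2: c = 2.603320, f(c) = -1.418549 < 0 → new bracket [2.603320, 3.190000]

2.603320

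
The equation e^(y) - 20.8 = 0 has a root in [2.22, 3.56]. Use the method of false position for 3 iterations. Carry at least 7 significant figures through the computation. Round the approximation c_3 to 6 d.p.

f(2.220000) = -11.592669, f(3.560000) = 14.363197
step 1: c = 2.818484, f(c) = -4.048560 < 0 → new bracket [2.818484, 3.560000]
step 2: c = 2.981536, f(c) = -1.081918 < 0 → new bracket [2.981536, 3.560000]
step 3: c = 3.022057, f(c) = -0.266514 < 0 → new bracket [3.022057, 3.560000]

3.022057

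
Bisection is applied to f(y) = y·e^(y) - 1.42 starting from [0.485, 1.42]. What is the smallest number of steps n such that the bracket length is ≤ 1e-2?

Initial width b − a = 1.42 − 0.485 = 0.935000.
After n steps the width is (b−a)/2^n; need (b−a)/2^n ≤ 1e-2.
So n ≥ log₂(0.935000/1e-2) = log₂(93.5000) ≈ 6.5469.
Hence n = 7.

7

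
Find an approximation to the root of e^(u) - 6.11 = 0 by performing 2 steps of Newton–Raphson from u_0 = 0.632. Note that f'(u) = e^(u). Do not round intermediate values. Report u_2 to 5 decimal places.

Newton update: u ← u − f(u)/f'(u).
u_0 = 0.632000: f = -4.228630, f' = 1.881370 → u_1 = 0.632000 - (-4.228630)/(1.881370) = 2.879634
u_1 = 2.879634: f = 11.697757, f' = 17.807757 → u_2 = 2.879634 - (11.697757)/(17.807757) = 2.222743

2.22274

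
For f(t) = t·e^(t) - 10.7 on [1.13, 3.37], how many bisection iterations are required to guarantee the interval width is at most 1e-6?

22

Initial width b − a = 3.37 − 1.13 = 2.240000.
After n steps the width is (b−a)/2^n; need (b−a)/2^n ≤ 1e-6.
So n ≥ log₂(2.240000/1e-6) = log₂(2240000.0000) ≈ 21.0951.
Hence n = 22.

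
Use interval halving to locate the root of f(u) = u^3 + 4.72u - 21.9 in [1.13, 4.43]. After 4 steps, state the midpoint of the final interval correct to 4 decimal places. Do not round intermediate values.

f(1.130000) = -15.123503, f(4.430000) = 85.947907 (opposite signs)
step 1: m = 2.780000, f(m) = 12.706552 > 0 → root in [1.130000, 2.780000]
step 2: m = 1.955000, f(m) = -5.200341 < 0 → root in [1.955000, 2.780000]
step 3: m = 2.367500, f(m) = 2.544571 > 0 → root in [1.955000, 2.367500]
step 4: m = 2.161250, f(m) = -1.603698 < 0 → root in [2.161250, 2.367500]
Midpoint of [2.161250, 2.367500] = 2.264375

2.2644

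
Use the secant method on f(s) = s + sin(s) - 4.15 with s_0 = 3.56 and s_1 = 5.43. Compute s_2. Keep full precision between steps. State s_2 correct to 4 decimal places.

4.7834

f(s_0) = -0.996306, f(s_1) = 0.526621
s_2 = 5.430000 - (0.526621)·(5.430000 - 3.560000)/(0.526621 - (-0.996306)) = 4.783363; f(s_2) = -0.364120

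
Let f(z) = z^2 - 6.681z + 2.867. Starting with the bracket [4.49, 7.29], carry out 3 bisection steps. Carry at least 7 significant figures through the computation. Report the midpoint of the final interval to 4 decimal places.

6.0650

f(4.490000) = -6.970590, f(7.290000) = 7.306610 (opposite signs)
step 1: m = 5.890000, f(m) = -1.791990 < 0 → root in [5.890000, 7.290000]
step 2: m = 6.590000, f(m) = 2.267310 > 0 → root in [5.890000, 6.590000]
step 3: m = 6.240000, f(m) = 0.115160 > 0 → root in [5.890000, 6.240000]
Midpoint of [5.890000, 6.240000] = 6.065000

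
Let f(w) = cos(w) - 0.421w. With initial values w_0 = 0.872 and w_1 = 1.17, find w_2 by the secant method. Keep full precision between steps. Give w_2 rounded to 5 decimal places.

1.08939

f(w_0) = 0.276185, f(w_1) = -0.102418
w_2 = 1.170000 - (-0.102418)·(1.170000 - 0.872000)/(-0.102418 - (0.276185)) = 1.089386; f(w_2) = 0.004398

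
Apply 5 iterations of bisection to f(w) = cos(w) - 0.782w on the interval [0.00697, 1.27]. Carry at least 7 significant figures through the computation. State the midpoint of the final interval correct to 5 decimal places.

f(0.006970) = 0.994525, f(1.270000) = -0.696859 (opposite signs)
step 1: m = 0.638485, f(m) = 0.303704 > 0 → root in [0.638485, 1.270000]
step 2: m = 0.954242, f(m) = -0.167991 < 0 → root in [0.638485, 0.954242]
step 3: m = 0.796364, f(m) = 0.076554 > 0 → root in [0.796364, 0.954242]
step 4: m = 0.875303, f(m) = -0.043723 < 0 → root in [0.796364, 0.875303]
step 5: m = 0.835833, f(m) = 0.016938 > 0 → root in [0.835833, 0.875303]
Midpoint of [0.835833, 0.875303] = 0.855568

0.85557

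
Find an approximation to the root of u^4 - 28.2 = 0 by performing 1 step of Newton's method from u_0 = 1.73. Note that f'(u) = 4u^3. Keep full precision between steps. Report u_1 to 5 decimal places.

2.65910

u_0 = 1.730000: f = -19.242550, f' = 20.710868 → u_1 = 1.730000 - (-19.242550)/(20.710868) = 2.659104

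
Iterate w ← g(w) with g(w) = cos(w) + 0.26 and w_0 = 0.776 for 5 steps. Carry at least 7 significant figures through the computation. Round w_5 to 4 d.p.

w_1 = g(0.776000) = 0.973721
w_2 = g(0.973721) = 0.822226
w_3 = g(0.822226) = 0.940592
w_4 = g(0.940592) = 0.849310
w_5 = g(0.849310) = 0.920501

0.9205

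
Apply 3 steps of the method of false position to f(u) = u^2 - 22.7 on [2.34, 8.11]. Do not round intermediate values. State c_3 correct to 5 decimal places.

4.70773

f(2.340000) = -17.224400, f(8.110000) = 43.072100
step 1: c = 3.988268, f(c) = -6.793719 < 0 → new bracket [3.988268, 8.110000]
step 2: c = 4.549813, f(c) = -1.999204 < 0 → new bracket [4.549813, 8.110000]
step 3: c = 4.707730, f(c) = -0.537278 < 0 → new bracket [4.707730, 8.110000]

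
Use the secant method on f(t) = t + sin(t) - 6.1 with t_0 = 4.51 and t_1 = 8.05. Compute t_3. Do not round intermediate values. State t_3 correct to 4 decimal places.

f(t_0) = -2.569589, f(t_1) = 2.930850
t_2 = 8.050000 - (2.930850)·(8.050000 - 4.510000)/(2.930850 - (-2.569589)) = 6.163749; f(t_2) = -0.055403
t_3 = 6.163749 - (-0.055403)·(6.163749 - 8.050000)/(-0.055403 - (2.930850)) = 6.198744; f(t_3) = 0.014404

6.1987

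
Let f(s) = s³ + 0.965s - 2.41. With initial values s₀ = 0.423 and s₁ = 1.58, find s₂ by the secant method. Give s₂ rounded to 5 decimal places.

f(s_0) = -1.926118, f(s_1) = 3.059012
s_2 = 1.580000 - (3.059012)·(1.580000 - 0.423000)/(3.059012 - (-1.926118)) = 0.870033; f(s_2) = -0.911840

0.87003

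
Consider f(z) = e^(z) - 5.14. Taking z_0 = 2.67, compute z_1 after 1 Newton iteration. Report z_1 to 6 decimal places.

2.025956

Newton update: z ← z − f(z)/f'(z).
f'(z) = e^(z)
z_0 = 2.670000: f = 9.299969, f' = 14.439969 → z_1 = 2.670000 - (9.299969)/(14.439969) = 2.025956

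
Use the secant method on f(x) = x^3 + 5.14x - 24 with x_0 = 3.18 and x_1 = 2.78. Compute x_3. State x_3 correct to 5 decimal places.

f(x_0) = 24.502632, f(x_1) = 11.774152
x_2 = 2.780000 - (11.774152)·(2.780000 - 3.180000)/(11.774152 - (24.502632)) = 2.409990; f(x_2) = 2.384703
x_3 = 2.409990 - (2.384703)·(2.409990 - 2.780000)/(2.384703 - (11.774152)) = 2.316016; f(x_3) = 0.327279

2.31602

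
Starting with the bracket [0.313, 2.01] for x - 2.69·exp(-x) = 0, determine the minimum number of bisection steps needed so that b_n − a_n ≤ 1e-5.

Initial width b − a = 2.01 − 0.313 = 1.697000.
After n steps the width is (b−a)/2^n; need (b−a)/2^n ≤ 1e-5.
So n ≥ log₂(1.697000/1e-5) = log₂(169700.0000) ≈ 17.3726.
Hence n = 18.

18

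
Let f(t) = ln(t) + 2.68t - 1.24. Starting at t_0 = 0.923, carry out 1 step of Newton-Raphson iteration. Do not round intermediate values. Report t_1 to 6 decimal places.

0.616493

f'(t) = 1/t + 2.68
t_0 = 0.923000: f = 1.153514, f' = 3.763424 → t_1 = 0.923000 - (1.153514)/(3.763424) = 0.616493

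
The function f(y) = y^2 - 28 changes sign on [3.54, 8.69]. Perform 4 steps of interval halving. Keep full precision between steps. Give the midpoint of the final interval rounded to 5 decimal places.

5.31031

f(3.540000) = -15.468400, f(8.690000) = 47.516100 (opposite signs)
step 1: m = 6.115000, f(m) = 9.393225 > 0 → root in [3.540000, 6.115000]
step 2: m = 4.827500, f(m) = -4.695244 < 0 → root in [4.827500, 6.115000]
step 3: m = 5.471250, f(m) = 1.934577 > 0 → root in [4.827500, 5.471250]
step 4: m = 5.149375, f(m) = -1.483937 < 0 → root in [5.149375, 5.471250]
Midpoint of [5.149375, 5.471250] = 5.310313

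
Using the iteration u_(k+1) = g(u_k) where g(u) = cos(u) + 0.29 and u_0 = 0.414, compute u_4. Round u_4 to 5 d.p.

0.75446

u_1 = g(0.414000) = 1.205519
u_2 = g(1.205519) = 0.647208
u_3 = g(0.647208) = 1.087770
u_4 = g(1.087770) = 0.754461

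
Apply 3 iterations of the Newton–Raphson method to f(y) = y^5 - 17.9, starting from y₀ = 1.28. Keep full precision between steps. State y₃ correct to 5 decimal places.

1.82445

Newton update: y ← y − f(y)/f'(y).
f'(y) = 5y⁴
y_0 = 1.280000: f = -14.464026, f' = 13.421773 → y_1 = 1.280000 - (-14.464026)/(13.421773) = 2.357654
y_1 = 2.357654: f = 54.945090, f' = 154.486392 → y_2 = 2.357654 - (54.945090)/(154.486392) = 2.001991
y_2 = 2.001991: f = 14.259594, f' = 80.319028 → y_3 = 2.001991 - (14.259594)/(80.319028) = 1.824454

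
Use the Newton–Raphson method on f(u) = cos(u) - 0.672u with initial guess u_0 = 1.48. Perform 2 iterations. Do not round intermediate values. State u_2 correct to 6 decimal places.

f'(u) = -sin(u) - 0.672
u_0 = 1.480000: f = -0.903888, f' = -1.667881 → u_1 = 1.480000 - (-0.903888)/(-1.667881) = 0.938062
u_1 = 0.938062: f = -0.039025, f' = -1.478413 → u_2 = 0.938062 - (-0.039025)/(-1.478413) = 0.911665

0.911665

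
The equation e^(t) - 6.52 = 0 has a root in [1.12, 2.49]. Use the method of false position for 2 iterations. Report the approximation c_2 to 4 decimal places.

f(1.120000) = -3.455146, f(2.490000) = 5.541276
step 1: c = 1.646159, f(c) = -1.332981 < 0 → new bracket [1.646159, 2.490000]
step 2: c = 1.809788, f(c) = -0.410850 < 0 → new bracket [1.809788, 2.490000]

1.8098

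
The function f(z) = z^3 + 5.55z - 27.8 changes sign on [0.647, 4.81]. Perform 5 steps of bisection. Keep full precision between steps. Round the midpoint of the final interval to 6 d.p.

2.403266

f(0.647000) = -23.938310, f(4.810000) = 110.180141 (opposite signs)
step 1: m = 2.728500, f(m) = 7.656072 > 0 → root in [0.647000, 2.728500]
step 2: m = 1.687750, f(m) = -13.625432 < 0 → root in [1.687750, 2.728500]
step 3: m = 2.208125, f(m) = -4.778495 < 0 → root in [2.208125, 2.728500]
step 4: m = 2.468312, f(m) = 0.937493 > 0 → root in [2.208125, 2.468312]
step 5: m = 2.338219, f(m) = -2.039220 < 0 → root in [2.338219, 2.468312]
Midpoint of [2.338219, 2.468312] = 2.403266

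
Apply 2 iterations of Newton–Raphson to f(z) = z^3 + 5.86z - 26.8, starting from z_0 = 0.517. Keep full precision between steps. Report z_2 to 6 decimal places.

2.906670

f'(z) = 3z^2 + 5.86
z_0 = 0.517000: f = -23.632192, f' = 6.661867 → z_1 = 0.517000 - (-23.632192)/(6.661867) = 4.064383
z_1 = 4.064383: f = 64.157659, f' = 55.417620 → z_2 = 4.064383 - (64.157659)/(55.417620) = 2.906670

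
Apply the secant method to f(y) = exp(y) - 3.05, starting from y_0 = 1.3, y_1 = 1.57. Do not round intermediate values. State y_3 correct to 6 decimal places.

f(y_0) = 0.619297, f(y_1) = 1.756648
y_2 = 1.570000 - (1.756648)·(1.570000 - 1.300000)/(1.756648 - (0.619297)) = 1.152983; f(y_2) = 0.117628
y_3 = 1.152983 - (0.117628)·(1.152983 - 1.570000)/(0.117628 - (1.756648)) = 1.123055; f(y_3) = 0.024231

1.123055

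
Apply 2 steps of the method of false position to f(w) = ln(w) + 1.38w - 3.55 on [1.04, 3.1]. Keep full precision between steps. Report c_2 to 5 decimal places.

False-position update: c = (a·f(b) − b·f(a))/(f(b) − f(a)); replace the endpoint whose sign matches f(c).
f(1.040000) = -2.075579, f(3.100000) = 1.859402
step 1: c = 2.126585, f(c) = 0.139205 > 0 → new bracket [1.040000, 2.126585]
step 2: c = 2.058290, f(c) = 0.012317 > 0 → new bracket [1.040000, 2.058290]

2.05829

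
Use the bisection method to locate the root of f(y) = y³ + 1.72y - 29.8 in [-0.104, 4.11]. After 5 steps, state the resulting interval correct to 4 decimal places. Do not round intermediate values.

f(-0.104000) = -29.980005, f(4.110000) = 46.695731 (opposite signs)
step 1: m = 2.003000, f(m) = -18.318786 < 0 → root in [2.003000, 4.110000]
step 2: m = 3.056500, f(m) = 4.011591 > 0 → root in [2.003000, 3.056500]
step 3: m = 2.529750, f(m) = -9.259353 < 0 → root in [2.529750, 3.056500]
step 4: m = 2.793125, f(m) = -3.205128 < 0 → root in [2.793125, 3.056500]
step 5: m = 2.924812, f(m) = 0.251068 > 0 → root in [2.793125, 2.924812]

[2.7931, 2.9248]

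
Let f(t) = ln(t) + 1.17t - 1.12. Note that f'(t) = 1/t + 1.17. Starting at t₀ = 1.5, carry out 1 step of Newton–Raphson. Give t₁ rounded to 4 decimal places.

0.9335

t_0 = 1.500000: f = 1.040465, f' = 1.836667 → t_1 = 1.500000 - (1.040465)/(1.836667) = 0.933504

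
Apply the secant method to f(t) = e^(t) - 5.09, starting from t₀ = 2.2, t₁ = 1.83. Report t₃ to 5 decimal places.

f(t_0) = 3.935013, f(t_1) = 1.143887
t_2 = 1.830000 - (1.143887)·(1.830000 - 2.200000)/(1.143887 - (3.935013)) = 1.678363; f(t_2) = 0.266780
t_3 = 1.678363 - (0.266780)·(1.678363 - 1.830000)/(0.266780 - (1.143887)) = 1.632241; f(t_3) = 0.025327

1.63224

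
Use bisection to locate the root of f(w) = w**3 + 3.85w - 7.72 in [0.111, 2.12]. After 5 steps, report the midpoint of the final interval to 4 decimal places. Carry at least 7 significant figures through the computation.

f(0.111000) = -7.291282, f(2.120000) = 9.970128 (opposite signs)
step 1: m = 1.115500, f(m) = -2.037263 < 0 → root in [1.115500, 2.120000]
step 2: m = 1.617750, f(m) = 2.742175 > 0 → root in [1.115500, 1.617750]
step 3: m = 1.366625, f(m) = 0.093902 > 0 → root in [1.115500, 1.366625]
step 4: m = 1.241062, f(m) = -1.030380 < 0 → root in [1.241062, 1.366625]
step 5: m = 1.303844, f(m) = -0.483656 < 0 → root in [1.303844, 1.366625]
Midpoint of [1.303844, 1.366625] = 1.335234

1.3352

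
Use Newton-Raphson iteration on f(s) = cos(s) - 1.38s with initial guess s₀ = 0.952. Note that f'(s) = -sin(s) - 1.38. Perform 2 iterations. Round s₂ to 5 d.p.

0.59871

Newton update: s ← s − f(s)/f'(s).
s_0 = 0.952000: f = -0.733705, f' = -2.194577 → s_1 = 0.952000 - (-0.733705)/(-2.194577) = 0.617674
s_1 = 0.617674: f = -0.037162, f' = -1.959140 → s_2 = 0.617674 - (-0.037162)/(-1.959140) = 0.598705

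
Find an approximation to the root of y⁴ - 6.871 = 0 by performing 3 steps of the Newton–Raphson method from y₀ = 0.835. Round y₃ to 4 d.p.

2.1254

f'(y) = 4y³
y_0 = 0.835000: f = -6.384877, f' = 2.328731 → y_1 = 0.835000 - (-6.384877)/(2.328731) = 3.576783
y_1 = 3.576783: f = 156.799553, f' = 183.036585 → y_2 = 3.576783 - (156.799553)/(183.036585) = 2.720126
y_2 = 2.720126: f = 47.875503, f' = 80.505821 → y_3 = 2.720126 - (47.875503)/(80.505821) = 2.125443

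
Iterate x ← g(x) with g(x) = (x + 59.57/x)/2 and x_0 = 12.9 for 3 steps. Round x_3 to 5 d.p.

x_1 = g(12.900000) = 8.758915
x_2 = g(8.758915) = 7.779993
x_3 = g(7.779993) = 7.718406

7.71841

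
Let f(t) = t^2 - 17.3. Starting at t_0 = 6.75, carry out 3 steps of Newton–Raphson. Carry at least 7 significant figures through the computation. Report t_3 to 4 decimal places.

Newton update: t ← t − f(t)/f'(t).
f'(t) = 2t
t_0 = 6.750000: f = 28.262500, f' = 13.500000 → t_1 = 6.750000 - (28.262500)/(13.500000) = 4.656481
t_1 = 4.656481: f = 4.382820, f' = 9.312963 → t_2 = 4.656481 - (4.382820)/(9.312963) = 4.185867
t_2 = 4.185867: f = 0.221478, f' = 8.371733 → t_3 = 4.185867 - (0.221478)/(8.371733) = 4.159411

4.1594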